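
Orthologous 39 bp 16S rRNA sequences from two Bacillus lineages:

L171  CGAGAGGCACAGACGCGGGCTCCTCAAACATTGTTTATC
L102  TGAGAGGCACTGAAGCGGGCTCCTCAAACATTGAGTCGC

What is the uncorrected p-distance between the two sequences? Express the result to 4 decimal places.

0.1795

Differing sites — 1:C/T; 11:A/T; 14:C/A; 34:T/A; 35:T/G; 37:A/C; 38:T/G.
There are 7 differences over 39 sites, so p = 7/39 = 0.1795.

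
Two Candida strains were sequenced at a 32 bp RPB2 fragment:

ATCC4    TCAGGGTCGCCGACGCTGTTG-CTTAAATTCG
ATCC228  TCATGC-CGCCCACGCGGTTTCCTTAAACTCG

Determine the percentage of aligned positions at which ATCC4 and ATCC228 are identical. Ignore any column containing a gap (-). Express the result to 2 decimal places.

Excluding the 2 gap columns leaves 30 comparable sites.
Mismatches occur at site 4 (G↔T), site 6 (G↔C), site 12 (G↔C), site 17 (T↔G), site 21 (G↔T), site 29 (T↔C).
24 of the 30 comparable sites match, so the percent identity is 24/30 × 100 = 80.00%.

80.00%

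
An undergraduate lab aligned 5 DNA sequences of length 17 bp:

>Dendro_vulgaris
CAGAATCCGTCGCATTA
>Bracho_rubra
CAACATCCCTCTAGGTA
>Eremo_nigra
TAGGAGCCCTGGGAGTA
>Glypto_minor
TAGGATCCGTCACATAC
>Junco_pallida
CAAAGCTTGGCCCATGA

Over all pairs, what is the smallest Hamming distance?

5

Pairwise Hamming distances:
  Dendro_vulgaris vs Bracho_rubra: 7
  Dendro_vulgaris vs Eremo_nigra: 7
  Dendro_vulgaris vs Glypto_minor: 5
  Dendro_vulgaris vs Junco_pallida: 8
  Bracho_rubra vs Eremo_nigra: 8
  Bracho_rubra vs Glypto_minor: 10
  Bracho_rubra vs Junco_pallida: 12
  Eremo_nigra vs Glypto_minor: 8
  Eremo_nigra vs Junco_pallida: 14
  Glypto_minor vs Junco_pallida: 11
The smallest is 5, between Dendro_vulgaris and Glypto_minor.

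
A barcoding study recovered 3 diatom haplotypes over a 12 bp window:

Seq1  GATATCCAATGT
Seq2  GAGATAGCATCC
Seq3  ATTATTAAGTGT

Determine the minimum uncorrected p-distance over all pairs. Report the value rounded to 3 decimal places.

0.417

Pairwise Hamming distances:
  Seq1 vs Seq2: 6
  Seq1 vs Seq3: 5
  Seq2 vs Seq3: 9
The smallest is 5 mismatches, between Seq1 and Seq3; p = 5/12 = 0.417.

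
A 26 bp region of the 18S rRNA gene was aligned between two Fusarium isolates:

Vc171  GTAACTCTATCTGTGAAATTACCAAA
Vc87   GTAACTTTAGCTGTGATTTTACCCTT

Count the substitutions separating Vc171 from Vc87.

7

The sequences differ at positions 7 (C/T), 10 (T/G), 17 (A/T), 18 (A/T), 24 (A/C), 25 (A/T), 26 (A/T).
That gives 7 mismatches out of 26 aligned sites, so the Hamming distance is 7.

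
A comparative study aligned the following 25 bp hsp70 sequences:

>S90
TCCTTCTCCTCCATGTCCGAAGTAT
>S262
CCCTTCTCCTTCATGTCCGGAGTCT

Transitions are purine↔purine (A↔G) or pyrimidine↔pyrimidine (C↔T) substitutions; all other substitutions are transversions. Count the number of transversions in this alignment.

Differing sites — 1:T/C (Ti); 11:C/T (Ti); 20:A/G (Ti); 24:A/C (Tv).
Of the 4 differences, 3 transitions and 1 transversion, so the answer is 1.

1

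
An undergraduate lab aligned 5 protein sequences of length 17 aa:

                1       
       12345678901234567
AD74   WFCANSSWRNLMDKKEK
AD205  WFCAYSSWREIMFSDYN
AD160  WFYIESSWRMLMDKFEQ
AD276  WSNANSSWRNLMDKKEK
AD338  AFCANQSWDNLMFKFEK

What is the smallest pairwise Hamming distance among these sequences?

2

Pairwise Hamming distances:
  AD74 vs AD205: 8
  AD74 vs AD160: 6
  AD74 vs AD276: 2
  AD74 vs AD338: 5
  AD205 vs AD160: 10
  AD205 vs AD276: 10
  AD205 vs AD338: 10
  AD160 vs AD276: 7
  AD160 vs AD338: 9
  AD276 vs AD338: 7
The smallest is 2, between AD74 and AD276.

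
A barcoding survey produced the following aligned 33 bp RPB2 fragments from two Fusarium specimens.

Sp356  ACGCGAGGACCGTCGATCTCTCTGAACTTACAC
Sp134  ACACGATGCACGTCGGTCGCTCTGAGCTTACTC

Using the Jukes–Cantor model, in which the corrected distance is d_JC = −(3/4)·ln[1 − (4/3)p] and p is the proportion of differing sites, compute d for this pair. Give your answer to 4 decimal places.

0.2928

Mismatches occur at site 3 (G↔A), site 7 (G↔T), site 9 (A↔C), site 10 (C↔A), site 16 (A↔G), site 19 (T↔G), site 26 (A↔G), site 32 (A↔T).
p = 8/33 = 0.242424.
d = −0.75 · ln(1 − (4/3)·0.242424) = −0.75 · ln(0.676768) = −0.75 · (-0.390427) = 0.2928.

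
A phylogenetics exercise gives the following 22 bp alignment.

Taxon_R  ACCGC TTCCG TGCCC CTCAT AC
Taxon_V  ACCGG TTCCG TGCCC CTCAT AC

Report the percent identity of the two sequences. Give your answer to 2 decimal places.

The sequences differ at position 5 (C/G).
21 of the 22 sites match, so the percent identity is 21/22 × 100 = 95.45%.

95.45%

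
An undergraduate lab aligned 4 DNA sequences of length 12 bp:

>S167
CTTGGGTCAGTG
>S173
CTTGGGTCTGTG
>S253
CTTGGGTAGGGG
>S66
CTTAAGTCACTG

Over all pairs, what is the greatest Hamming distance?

6

Pairwise Hamming distances:
  S167 vs S173: 1
  S167 vs S253: 3
  S167 vs S66: 3
  S173 vs S253: 3
  S173 vs S66: 4
  S253 vs S66: 6
The largest is 6, between S253 and S66.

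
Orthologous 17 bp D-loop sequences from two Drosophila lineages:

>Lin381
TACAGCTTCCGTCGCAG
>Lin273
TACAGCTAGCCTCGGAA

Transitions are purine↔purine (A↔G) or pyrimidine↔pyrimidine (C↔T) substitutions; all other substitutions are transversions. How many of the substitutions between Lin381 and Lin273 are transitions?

The sequences differ at positions 8 (T/A, transversion), 9 (C/G, transversion), 11 (G/C, transversion), 15 (C/G, transversion), 17 (G/A, transition).
Of the 5 differences, 1 transition and 4 transversions, so the answer is 1.

1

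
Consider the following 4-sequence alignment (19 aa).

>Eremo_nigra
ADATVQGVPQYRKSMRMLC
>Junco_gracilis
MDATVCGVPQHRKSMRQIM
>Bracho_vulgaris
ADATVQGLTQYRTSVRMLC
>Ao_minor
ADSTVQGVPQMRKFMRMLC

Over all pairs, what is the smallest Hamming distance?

Pairwise Hamming distances:
  Eremo_nigra vs Junco_gracilis: 6
  Eremo_nigra vs Bracho_vulgaris: 4
  Eremo_nigra vs Ao_minor: 3
  Junco_gracilis vs Bracho_vulgaris: 10
  Junco_gracilis vs Ao_minor: 8
  Bracho_vulgaris vs Ao_minor: 7
The smallest is 3, between Eremo_nigra and Ao_minor.

3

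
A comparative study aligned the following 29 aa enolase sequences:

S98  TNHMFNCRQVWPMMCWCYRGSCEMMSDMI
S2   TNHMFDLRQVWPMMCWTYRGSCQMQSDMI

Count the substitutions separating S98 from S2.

The sequences differ at positions 6 (N/D), 7 (C/L), 17 (C/T), 23 (E/Q), 25 (M/Q).
That gives 5 mismatches out of 29 aligned sites, so the Hamming distance is 5.

5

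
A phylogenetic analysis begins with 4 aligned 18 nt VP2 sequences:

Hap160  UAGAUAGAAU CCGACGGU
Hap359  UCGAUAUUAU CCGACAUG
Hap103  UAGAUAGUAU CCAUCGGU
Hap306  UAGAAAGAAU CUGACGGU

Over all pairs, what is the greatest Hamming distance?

Pairwise Hamming distances:
  Hap160 vs Hap359: 6
  Hap160 vs Hap103: 3
  Hap160 vs Hap306: 2
  Hap359 vs Hap103: 7
  Hap359 vs Hap306: 8
  Hap103 vs Hap306: 5
The largest is 8, between Hap359 and Hap306.

8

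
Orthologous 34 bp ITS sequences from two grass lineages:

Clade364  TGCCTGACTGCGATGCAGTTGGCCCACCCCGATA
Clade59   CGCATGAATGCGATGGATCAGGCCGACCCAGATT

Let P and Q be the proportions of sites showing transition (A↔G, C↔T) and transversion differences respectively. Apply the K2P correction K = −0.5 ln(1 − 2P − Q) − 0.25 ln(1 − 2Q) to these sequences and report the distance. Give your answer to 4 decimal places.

0.3767

Mismatches occur at site 1 (T/C, transition), site 4 (C/A, transversion), site 8 (C/A, transversion), site 16 (C/G, transversion), site 18 (G/T, transversion), site 19 (T/C, transition), site 20 (T/A, transversion), site 25 (C/G, transversion), site 30 (C/A, transversion), site 34 (A/T, transversion).
Of the 10 differences, 2 transitions and 8 transversions over 34 sites: P = 2/34 = 0.058824, Q = 8/34 = 0.235294.
d = −0.5·ln(0.647058) − 0.25·ln(0.529412) = −0.5·(-0.435319) − 0.25·(-0.635988) = 0.3767.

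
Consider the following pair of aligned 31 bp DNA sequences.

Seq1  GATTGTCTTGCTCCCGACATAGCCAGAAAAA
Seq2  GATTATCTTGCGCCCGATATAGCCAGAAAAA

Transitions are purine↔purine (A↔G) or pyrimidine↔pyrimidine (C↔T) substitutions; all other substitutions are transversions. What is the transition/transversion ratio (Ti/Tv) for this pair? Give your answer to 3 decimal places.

Mismatches occur at site 5 (G/A, transition), site 12 (T/G, transversion), site 18 (C/T, transition).
Of the 3 differences, 2 transitions and 1 transversion, so Ti/Tv = 2/1 = 2.000.

2.000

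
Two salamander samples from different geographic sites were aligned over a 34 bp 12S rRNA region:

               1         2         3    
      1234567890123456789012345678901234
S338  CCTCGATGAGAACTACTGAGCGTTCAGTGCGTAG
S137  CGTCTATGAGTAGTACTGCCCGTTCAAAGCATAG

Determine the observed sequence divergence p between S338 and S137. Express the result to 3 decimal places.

The sequences differ at positions 2 (C/G), 5 (G/T), 11 (A/T), 13 (C/G), 19 (A/C), 20 (G/C), 27 (G/A), 28 (T/A), 31 (G/A).
There are 9 differences over 34 sites, so p = 9/34 = 0.265.

0.265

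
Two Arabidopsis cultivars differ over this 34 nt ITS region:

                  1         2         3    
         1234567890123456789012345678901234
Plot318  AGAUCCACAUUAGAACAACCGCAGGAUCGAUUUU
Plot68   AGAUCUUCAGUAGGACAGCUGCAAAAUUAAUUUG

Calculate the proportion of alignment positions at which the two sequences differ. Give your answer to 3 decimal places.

Differing sites — 6:C/U; 7:A/U; 10:U/G; 14:A/G; 18:A/G; 20:C/U; 24:G/A; 25:G/A; 28:C/U; 29:G/A; 34:U/G.
There are 11 differences over 34 sites, so p = 11/34 = 0.324.

0.324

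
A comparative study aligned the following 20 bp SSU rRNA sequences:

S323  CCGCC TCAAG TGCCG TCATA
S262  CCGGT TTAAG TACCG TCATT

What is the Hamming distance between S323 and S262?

Differing sites — 4:C/G; 5:C/T; 7:C/T; 12:G/A; 20:A/T.
That gives 5 mismatches out of 20 aligned sites, so the Hamming distance is 5.

5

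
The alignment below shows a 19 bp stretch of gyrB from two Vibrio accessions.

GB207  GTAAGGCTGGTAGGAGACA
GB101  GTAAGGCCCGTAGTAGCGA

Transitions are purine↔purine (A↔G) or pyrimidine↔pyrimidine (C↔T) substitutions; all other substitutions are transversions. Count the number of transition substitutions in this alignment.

1

The sequences differ at positions 8 (T/C, transition), 9 (G/C, transversion), 14 (G/T, transversion), 17 (A/C, transversion), 18 (C/G, transversion).
Of the 5 differences, 1 transition and 4 transversions, so the answer is 1.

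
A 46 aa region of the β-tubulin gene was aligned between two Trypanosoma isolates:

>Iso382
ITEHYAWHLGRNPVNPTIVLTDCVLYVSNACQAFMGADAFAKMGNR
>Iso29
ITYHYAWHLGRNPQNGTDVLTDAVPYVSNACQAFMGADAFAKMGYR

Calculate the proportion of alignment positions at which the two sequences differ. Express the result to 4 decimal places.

0.1522

Mismatches occur at site 3 (E→Y), site 14 (V→Q), site 16 (P→G), site 18 (I→D), site 23 (C→A), site 25 (L→P), site 45 (N→Y).
There are 7 differences over 46 sites, so p = 7/46 = 0.1522.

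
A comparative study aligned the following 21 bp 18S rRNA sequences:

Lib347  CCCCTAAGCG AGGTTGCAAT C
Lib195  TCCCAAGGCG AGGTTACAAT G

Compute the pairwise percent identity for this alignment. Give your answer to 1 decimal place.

Mismatches occur at site 1 (C/T), site 5 (T/A), site 7 (A/G), site 16 (G/A), site 21 (C/G).
16 of the 21 sites match, so the percent identity is 16/21 × 100 = 76.2%.

76.2%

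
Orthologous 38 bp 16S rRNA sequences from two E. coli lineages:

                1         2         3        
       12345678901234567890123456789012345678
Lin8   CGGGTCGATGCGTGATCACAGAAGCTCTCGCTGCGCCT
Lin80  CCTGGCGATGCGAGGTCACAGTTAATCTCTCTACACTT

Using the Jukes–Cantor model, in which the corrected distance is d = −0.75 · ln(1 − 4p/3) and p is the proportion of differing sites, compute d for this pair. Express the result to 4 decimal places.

The sequences differ at positions 2 (G/C), 3 (G/T), 5 (T/G), 13 (T/A), 15 (A/G), 22 (A/T), 23 (A/T), 24 (G/A), 25 (C/A), 30 (G/T), 33 (G/A), 35 (G/A), 37 (C/T).
p = 13/38 = 0.342105.
d = −0.75 · ln(1 − (4/3)·0.342105) = −0.75 · ln(0.543860) = −0.75 · (-0.609063) = 0.4568.

0.4568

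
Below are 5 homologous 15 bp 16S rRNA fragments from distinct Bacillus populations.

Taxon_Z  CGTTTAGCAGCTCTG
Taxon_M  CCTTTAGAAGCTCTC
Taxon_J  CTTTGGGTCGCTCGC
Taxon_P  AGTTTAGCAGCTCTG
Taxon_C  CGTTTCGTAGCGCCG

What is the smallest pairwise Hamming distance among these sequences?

1

Pairwise Hamming distances:
  Taxon_Z vs Taxon_M: 3
  Taxon_Z vs Taxon_J: 7
  Taxon_Z vs Taxon_P: 1
  Taxon_Z vs Taxon_C: 4
  Taxon_M vs Taxon_J: 6
  Taxon_M vs Taxon_P: 4
  Taxon_M vs Taxon_C: 6
  Taxon_J vs Taxon_P: 8
  Taxon_J vs Taxon_C: 7
  Taxon_P vs Taxon_C: 5
The smallest is 1, between Taxon_Z and Taxon_P.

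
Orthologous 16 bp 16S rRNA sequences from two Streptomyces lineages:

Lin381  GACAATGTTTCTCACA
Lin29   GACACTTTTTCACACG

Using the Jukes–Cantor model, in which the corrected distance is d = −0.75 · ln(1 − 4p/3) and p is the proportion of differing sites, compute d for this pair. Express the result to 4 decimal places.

0.3041

Differing sites — 5:A/C; 7:G/T; 12:T/A; 16:A/G.
p = 4/16 = 0.250000.
d = −0.75 · ln(1 − (4/3)·0.250000) = −0.75 · ln(0.666667) = −0.75 · (-0.405465) = 0.3041.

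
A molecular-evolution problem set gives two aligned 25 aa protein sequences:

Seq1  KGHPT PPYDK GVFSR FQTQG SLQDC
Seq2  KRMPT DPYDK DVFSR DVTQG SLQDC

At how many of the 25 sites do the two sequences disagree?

6

The sequences differ at positions 2 (G/R), 3 (H/M), 6 (P/D), 11 (G/D), 16 (F/D), 17 (Q/V).
That gives 6 mismatches out of 25 aligned sites, so the Hamming distance is 6.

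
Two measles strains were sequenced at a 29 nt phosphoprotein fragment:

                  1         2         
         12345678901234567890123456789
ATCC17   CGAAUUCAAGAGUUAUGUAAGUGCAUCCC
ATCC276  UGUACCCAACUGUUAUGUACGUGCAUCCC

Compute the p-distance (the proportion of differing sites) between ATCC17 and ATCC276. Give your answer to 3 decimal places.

0.241

Mismatches occur at site 1 (C→U), site 3 (A→U), site 5 (U→C), site 6 (U→C), site 10 (G→C), site 11 (A→U), site 20 (A→C).
There are 7 differences over 29 sites, so p = 7/29 = 0.241.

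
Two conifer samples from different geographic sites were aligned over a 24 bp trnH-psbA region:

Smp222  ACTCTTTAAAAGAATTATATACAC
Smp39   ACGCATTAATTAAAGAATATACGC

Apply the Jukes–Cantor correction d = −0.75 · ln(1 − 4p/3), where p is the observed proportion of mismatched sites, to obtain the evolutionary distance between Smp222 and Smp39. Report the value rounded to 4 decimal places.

The sequences differ at positions 3 (T/G), 5 (T/A), 10 (A/T), 11 (A/T), 12 (G/A), 15 (T/G), 16 (T/A), 23 (A/G).
p = 8/24 = 0.333333.
d = −0.75 · ln(1 − (4/3)·0.333333) = −0.75 · ln(0.555556) = −0.75 · (-0.587786) = 0.4408.

0.4408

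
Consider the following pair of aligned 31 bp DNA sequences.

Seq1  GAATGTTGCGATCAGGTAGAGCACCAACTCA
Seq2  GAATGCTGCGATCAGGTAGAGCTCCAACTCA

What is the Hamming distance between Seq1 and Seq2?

Mismatches occur at site 6 (T/C), site 23 (A/T).
That gives 2 mismatches out of 31 aligned sites, so the Hamming distance is 2.

2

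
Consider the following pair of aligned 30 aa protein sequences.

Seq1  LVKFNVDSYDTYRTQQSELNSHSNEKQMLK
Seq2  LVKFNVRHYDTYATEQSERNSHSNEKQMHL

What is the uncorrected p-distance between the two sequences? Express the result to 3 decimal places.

0.233

The sequences differ at positions 7 (D/R), 8 (S/H), 13 (R/A), 15 (Q/E), 19 (L/R), 29 (L/H), 30 (K/L).
There are 7 differences over 30 sites, so p = 7/30 = 0.233.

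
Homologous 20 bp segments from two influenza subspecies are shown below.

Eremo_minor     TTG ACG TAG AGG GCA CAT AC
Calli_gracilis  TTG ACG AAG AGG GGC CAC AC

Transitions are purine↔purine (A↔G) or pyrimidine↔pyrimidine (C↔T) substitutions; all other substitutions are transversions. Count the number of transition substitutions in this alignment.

The sequences differ at positions 7 (T/A, transversion), 14 (C/G, transversion), 15 (A/C, transversion), 18 (T/C, transition).
Of the 4 differences, 1 transition and 3 transversions, so the answer is 1.

1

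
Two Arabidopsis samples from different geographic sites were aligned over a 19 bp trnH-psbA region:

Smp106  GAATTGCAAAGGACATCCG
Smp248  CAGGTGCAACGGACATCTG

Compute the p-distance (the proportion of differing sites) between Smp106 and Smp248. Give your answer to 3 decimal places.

0.263

Differing sites — 1:G/C; 3:A/G; 4:T/G; 10:A/C; 18:C/T.
There are 5 differences over 19 sites, so p = 5/19 = 0.263.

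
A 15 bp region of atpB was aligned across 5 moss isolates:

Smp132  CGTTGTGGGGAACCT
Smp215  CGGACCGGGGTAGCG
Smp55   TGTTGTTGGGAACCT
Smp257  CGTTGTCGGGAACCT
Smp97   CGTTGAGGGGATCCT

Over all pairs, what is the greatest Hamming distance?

9

Pairwise Hamming distances:
  Smp132 vs Smp215: 7
  Smp132 vs Smp55: 2
  Smp132 vs Smp257: 1
  Smp132 vs Smp97: 2
  Smp215 vs Smp55: 9
  Smp215 vs Smp257: 8
  Smp215 vs Smp97: 8
  Smp55 vs Smp257: 2
  Smp55 vs Smp97: 4
  Smp257 vs Smp97: 3
The largest is 9, between Smp215 and Smp55.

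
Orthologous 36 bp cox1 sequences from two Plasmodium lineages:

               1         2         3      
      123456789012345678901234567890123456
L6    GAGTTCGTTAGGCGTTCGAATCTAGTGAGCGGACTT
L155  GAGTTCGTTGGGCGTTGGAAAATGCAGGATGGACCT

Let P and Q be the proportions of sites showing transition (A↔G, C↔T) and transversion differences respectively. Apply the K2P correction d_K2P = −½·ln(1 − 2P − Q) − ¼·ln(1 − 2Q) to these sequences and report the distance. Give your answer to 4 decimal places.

0.4009

The sequences differ at positions 10 (A/G, transition), 17 (C/G, transversion), 21 (T/A, transversion), 22 (C/A, transversion), 24 (A/G, transition), 25 (G/C, transversion), 26 (T/A, transversion), 28 (A/G, transition), 29 (G/A, transition), 30 (C/T, transition), 35 (T/C, transition).
Of the 11 differences, 6 transitions and 5 transversions over 36 sites: P = 6/36 = 0.166667, Q = 5/36 = 0.138889.
d = −0.5·ln(0.527777) − 0.25·ln(0.722222) = −0.5·(-0.639081) − 0.25·(-0.325423) = 0.4009.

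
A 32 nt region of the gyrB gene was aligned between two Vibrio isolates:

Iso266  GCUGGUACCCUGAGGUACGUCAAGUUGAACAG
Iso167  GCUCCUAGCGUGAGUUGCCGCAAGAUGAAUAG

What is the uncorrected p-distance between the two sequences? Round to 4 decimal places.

Differing sites — 4:G/C; 5:G/C; 8:C/G; 10:C/G; 15:G/U; 17:A/G; 19:G/C; 20:U/G; 25:U/A; 30:C/U.
There are 10 differences over 32 sites, so p = 10/32 = 0.3125.

0.3125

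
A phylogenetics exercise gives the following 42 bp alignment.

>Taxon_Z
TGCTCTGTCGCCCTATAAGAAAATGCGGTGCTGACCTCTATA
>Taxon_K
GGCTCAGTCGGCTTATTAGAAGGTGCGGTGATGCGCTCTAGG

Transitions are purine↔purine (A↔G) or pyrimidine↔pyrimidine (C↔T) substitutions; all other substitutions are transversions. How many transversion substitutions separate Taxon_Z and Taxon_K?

8

Mismatches occur at site 1 (T↔G, transversion), site 6 (T↔A, transversion), site 11 (C↔G, transversion), site 13 (C↔T, transition), site 17 (A↔T, transversion), site 22 (A↔G, transition), site 23 (A↔G, transition), site 31 (C↔A, transversion), site 34 (A↔C, transversion), site 35 (C↔G, transversion), site 41 (T↔G, transversion), site 42 (A↔G, transition).
Of the 12 differences, 4 transitions and 8 transversions, so the answer is 8.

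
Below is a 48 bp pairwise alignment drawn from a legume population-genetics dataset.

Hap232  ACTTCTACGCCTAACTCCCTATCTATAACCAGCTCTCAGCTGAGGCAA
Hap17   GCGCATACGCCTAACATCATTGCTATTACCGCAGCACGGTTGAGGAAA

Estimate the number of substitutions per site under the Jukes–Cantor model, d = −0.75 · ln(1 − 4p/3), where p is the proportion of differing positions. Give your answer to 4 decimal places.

Differing sites — 1:A/G; 3:T/G; 4:T/C; 5:C/A; 16:T/A; 17:C/T; 19:C/A; 21:A/T; 22:T/G; 27:A/T; 31:A/G; 32:G/C; 33:C/A; 34:T/G; 36:T/A; 38:A/G; 40:C/T; 46:C/A.
p = 18/48 = 0.375000.
d = −0.75 · ln(1 − (4/3)·0.375000) = −0.75 · ln(0.500000) = −0.75 · (-0.693147) = 0.5199.

0.5199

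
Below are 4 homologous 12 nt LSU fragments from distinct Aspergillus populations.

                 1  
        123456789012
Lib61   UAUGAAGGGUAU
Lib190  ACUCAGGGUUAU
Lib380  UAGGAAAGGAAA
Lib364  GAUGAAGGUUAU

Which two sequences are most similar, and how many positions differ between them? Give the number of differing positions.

Pairwise Hamming distances:
  Lib61 vs Lib190: 5
  Lib61 vs Lib380: 4
  Lib61 vs Lib364: 2
  Lib190 vs Lib380: 9
  Lib190 vs Lib364: 4
  Lib380 vs Lib364: 6
The smallest is 2, between Lib61 and Lib364.

2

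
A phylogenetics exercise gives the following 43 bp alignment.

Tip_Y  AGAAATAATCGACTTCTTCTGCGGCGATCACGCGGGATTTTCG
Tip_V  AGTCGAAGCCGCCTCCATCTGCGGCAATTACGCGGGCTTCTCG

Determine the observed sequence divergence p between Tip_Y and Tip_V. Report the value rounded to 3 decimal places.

The sequences differ at positions 3 (A/T), 4 (A/C), 5 (A/G), 6 (T/A), 8 (A/G), 9 (T/C), 12 (A/C), 15 (T/C), 17 (T/A), 26 (G/A), 29 (C/T), 37 (A/C), 40 (T/C).
There are 13 differences over 43 sites, so p = 13/43 = 0.302.

0.302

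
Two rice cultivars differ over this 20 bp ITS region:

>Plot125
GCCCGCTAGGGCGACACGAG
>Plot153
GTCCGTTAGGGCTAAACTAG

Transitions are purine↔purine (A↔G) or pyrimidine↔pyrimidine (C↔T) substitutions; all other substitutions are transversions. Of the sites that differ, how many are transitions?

Mismatches occur at site 2 (C↔T, transition), site 6 (C↔T, transition), site 13 (G↔T, transversion), site 15 (C↔A, transversion), site 18 (G↔T, transversion).
Of the 5 differences, 2 transitions and 3 transversions, so the answer is 2.

2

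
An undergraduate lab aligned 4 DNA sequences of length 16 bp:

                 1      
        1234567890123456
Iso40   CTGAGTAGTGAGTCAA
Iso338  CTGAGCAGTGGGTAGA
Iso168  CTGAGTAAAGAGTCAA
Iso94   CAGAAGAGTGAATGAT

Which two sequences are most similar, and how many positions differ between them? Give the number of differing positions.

Pairwise Hamming distances:
  Iso40 vs Iso338: 4
  Iso40 vs Iso168: 2
  Iso40 vs Iso94: 6
  Iso338 vs Iso168: 6
  Iso338 vs Iso94: 8
  Iso168 vs Iso94: 8
The smallest is 2, between Iso40 and Iso168.

2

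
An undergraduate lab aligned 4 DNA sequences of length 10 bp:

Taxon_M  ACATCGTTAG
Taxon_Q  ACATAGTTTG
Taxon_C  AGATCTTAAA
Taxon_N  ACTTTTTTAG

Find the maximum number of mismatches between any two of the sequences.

Pairwise Hamming distances:
  Taxon_M vs Taxon_Q: 2
  Taxon_M vs Taxon_C: 4
  Taxon_M vs Taxon_N: 3
  Taxon_Q vs Taxon_C: 6
  Taxon_Q vs Taxon_N: 4
  Taxon_C vs Taxon_N: 5
The largest is 6, between Taxon_Q and Taxon_C.

6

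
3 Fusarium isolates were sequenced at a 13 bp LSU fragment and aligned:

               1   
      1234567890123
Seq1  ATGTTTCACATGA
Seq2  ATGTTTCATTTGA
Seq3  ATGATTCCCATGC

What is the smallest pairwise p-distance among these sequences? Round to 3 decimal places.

0.154

Pairwise Hamming distances:
  Seq1 vs Seq2: 2
  Seq1 vs Seq3: 3
  Seq2 vs Seq3: 5
The smallest is 2 mismatches, between Seq1 and Seq2; p = 2/13 = 0.154.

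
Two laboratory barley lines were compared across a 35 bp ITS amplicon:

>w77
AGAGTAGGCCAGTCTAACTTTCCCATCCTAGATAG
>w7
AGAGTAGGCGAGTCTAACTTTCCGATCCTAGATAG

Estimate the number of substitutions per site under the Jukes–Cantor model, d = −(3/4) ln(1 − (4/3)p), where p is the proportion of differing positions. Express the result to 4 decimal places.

Differing sites — 10:C/G; 24:C/G.
p = 2/35 = 0.057143.
d = −0.75 · ln(1 − (4/3)·0.057143) = −0.75 · ln(0.923809) = −0.75 · (-0.079250) = 0.0594.

0.0594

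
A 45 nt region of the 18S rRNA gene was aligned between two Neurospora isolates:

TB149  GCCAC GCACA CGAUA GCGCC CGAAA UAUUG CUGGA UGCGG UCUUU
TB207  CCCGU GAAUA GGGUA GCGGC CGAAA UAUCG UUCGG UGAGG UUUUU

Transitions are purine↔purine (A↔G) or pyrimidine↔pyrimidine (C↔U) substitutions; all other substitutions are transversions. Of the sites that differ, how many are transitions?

8

The sequences differ at positions 1 (G/C, transversion), 4 (A/G, transition), 5 (C/U, transition), 7 (C/A, transversion), 9 (C/U, transition), 11 (C/G, transversion), 13 (A/G, transition), 19 (C/G, transversion), 29 (U/C, transition), 31 (C/U, transition), 33 (G/C, transversion), 35 (A/G, transition), 38 (C/A, transversion), 42 (C/U, transition).
Of the 14 differences, 8 transitions and 6 transversions, so the answer is 8.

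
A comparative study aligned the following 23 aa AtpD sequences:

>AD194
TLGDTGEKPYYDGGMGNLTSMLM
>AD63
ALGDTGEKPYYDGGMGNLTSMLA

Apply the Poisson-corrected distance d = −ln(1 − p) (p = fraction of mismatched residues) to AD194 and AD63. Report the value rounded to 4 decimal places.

0.0910

The sequences differ at positions 1 (T/A), 23 (M/A).
p = 2/23 = 0.086957.
d = −ln(1 − 0.086957) = −ln(0.913043) = 0.0910.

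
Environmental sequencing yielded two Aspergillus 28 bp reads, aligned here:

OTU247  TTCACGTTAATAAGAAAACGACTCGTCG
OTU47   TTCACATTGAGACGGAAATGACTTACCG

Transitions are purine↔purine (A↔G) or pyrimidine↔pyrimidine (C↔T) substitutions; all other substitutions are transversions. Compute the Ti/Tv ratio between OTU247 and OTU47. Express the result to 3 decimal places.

The sequences differ at positions 6 (G/A, transition), 9 (A/G, transition), 11 (T/G, transversion), 13 (A/C, transversion), 15 (A/G, transition), 19 (C/T, transition), 24 (C/T, transition), 25 (G/A, transition), 26 (T/C, transition).
Of the 9 differences, 7 transitions and 2 transversions, so Ti/Tv = 7/2 = 3.500.

3.500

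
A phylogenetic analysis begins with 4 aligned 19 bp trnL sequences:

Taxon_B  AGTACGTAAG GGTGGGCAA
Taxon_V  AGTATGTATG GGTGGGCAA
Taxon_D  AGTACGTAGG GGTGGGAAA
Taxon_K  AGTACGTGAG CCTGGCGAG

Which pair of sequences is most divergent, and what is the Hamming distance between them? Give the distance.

8

Pairwise Hamming distances:
  Taxon_B vs Taxon_V: 2
  Taxon_B vs Taxon_D: 2
  Taxon_B vs Taxon_K: 6
  Taxon_V vs Taxon_D: 3
  Taxon_V vs Taxon_K: 8
  Taxon_D vs Taxon_K: 7
The largest is 8, between Taxon_V and Taxon_K.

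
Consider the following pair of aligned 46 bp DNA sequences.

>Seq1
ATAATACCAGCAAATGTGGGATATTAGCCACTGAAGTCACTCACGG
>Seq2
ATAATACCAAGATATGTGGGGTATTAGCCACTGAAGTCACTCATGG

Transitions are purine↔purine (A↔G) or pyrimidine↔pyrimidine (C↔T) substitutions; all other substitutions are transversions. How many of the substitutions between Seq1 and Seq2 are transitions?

Differing sites — 10:G/A (Ti); 11:C/G (Tv); 13:A/T (Tv); 21:A/G (Ti); 44:C/T (Ti).
Of the 5 differences, 3 transitions and 2 transversions, so the answer is 3.

3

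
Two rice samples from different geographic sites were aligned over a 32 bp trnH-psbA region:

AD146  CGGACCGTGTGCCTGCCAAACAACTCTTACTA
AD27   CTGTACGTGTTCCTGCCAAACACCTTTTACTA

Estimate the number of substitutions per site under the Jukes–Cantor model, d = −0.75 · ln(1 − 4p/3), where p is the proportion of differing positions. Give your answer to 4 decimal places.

Mismatches occur at site 2 (G↔T), site 4 (A↔T), site 5 (C↔A), site 11 (G↔T), site 23 (A↔C), site 26 (C↔T).
p = 6/32 = 0.187500.
d = −0.75 · ln(1 − (4/3)·0.187500) = −0.75 · ln(0.750000) = −0.75 · (-0.287682) = 0.2158.

0.2158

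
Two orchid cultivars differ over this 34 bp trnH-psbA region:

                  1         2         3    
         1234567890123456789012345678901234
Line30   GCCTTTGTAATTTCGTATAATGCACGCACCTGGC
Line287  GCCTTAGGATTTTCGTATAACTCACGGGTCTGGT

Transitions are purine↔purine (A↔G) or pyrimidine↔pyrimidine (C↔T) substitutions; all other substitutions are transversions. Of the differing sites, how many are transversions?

The sequences differ at positions 6 (T/A, transversion), 8 (T/G, transversion), 10 (A/T, transversion), 21 (T/C, transition), 22 (G/T, transversion), 27 (C/G, transversion), 28 (A/G, transition), 29 (C/T, transition), 34 (C/T, transition).
Of the 9 differences, 4 transitions and 5 transversions, so the answer is 5.

5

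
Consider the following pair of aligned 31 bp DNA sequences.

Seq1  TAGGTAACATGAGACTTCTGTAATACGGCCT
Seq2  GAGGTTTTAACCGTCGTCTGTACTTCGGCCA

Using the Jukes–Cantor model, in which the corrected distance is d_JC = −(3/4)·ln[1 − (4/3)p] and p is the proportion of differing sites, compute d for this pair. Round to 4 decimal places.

Differing sites — 1:T/G; 6:A/T; 7:A/T; 8:C/T; 10:T/A; 11:G/C; 12:A/C; 14:A/T; 16:T/G; 23:A/C; 25:A/T; 31:T/A.
p = 12/31 = 0.387097.
d = −0.75 · ln(1 − (4/3)·0.387097) = −0.75 · ln(0.483871) = −0.75 · (-0.725937) = 0.5445.

0.5445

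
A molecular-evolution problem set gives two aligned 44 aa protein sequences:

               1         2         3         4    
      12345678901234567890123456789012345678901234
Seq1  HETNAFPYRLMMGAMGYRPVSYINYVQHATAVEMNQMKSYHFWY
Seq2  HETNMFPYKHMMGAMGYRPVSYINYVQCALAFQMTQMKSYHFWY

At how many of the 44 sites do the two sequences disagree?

The sequences differ at positions 5 (A/M), 9 (R/K), 10 (L/H), 28 (H/C), 30 (T/L), 32 (V/F), 33 (E/Q), 35 (N/T).
That gives 8 mismatches out of 44 aligned sites, so the Hamming distance is 8.

8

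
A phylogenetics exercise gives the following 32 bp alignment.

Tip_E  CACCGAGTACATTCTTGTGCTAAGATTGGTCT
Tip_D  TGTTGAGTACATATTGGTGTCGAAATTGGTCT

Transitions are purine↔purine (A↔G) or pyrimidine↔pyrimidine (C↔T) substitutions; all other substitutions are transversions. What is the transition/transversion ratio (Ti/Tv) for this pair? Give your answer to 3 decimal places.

Differing sites — 1:C/T (Ti); 2:A/G (Ti); 3:C/T (Ti); 4:C/T (Ti); 13:T/A (Tv); 14:C/T (Ti); 16:T/G (Tv); 20:C/T (Ti); 21:T/C (Ti); 22:A/G (Ti); 24:G/A (Ti).
Of the 11 differences, 9 transitions and 2 transversions, so Ti/Tv = 9/2 = 4.500.

4.500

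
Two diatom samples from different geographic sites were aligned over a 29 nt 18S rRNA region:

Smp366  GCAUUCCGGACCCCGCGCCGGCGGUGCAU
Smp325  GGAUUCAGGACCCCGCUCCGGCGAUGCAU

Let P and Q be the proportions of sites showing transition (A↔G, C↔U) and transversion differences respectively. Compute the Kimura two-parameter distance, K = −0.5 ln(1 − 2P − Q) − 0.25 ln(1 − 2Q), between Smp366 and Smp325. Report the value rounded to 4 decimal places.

0.1526

The sequences differ at positions 2 (C/G, transversion), 7 (C/A, transversion), 17 (G/U, transversion), 24 (G/A, transition).
Of the 4 differences, 1 transition and 3 transversions over 29 sites: P = 1/29 = 0.034483, Q = 3/29 = 0.103448.
d = −0.5·ln(0.827586) − 0.25·ln(0.793104) = −0.5·(-0.189242) − 0.25·(-0.231801) = 0.1526.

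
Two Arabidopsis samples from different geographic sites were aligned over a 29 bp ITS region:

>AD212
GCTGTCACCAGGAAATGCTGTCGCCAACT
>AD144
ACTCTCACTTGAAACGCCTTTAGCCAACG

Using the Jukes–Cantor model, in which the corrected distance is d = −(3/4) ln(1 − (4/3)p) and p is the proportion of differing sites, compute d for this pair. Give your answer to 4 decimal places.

The sequences differ at positions 1 (G/A), 4 (G/C), 9 (C/T), 10 (A/T), 12 (G/A), 15 (A/C), 16 (T/G), 17 (G/C), 20 (G/T), 22 (C/A), 29 (T/G).
p = 11/29 = 0.379310.
d = −0.75 · ln(1 − (4/3)·0.379310) = −0.75 · ln(0.494253) = −0.75 · (-0.704708) = 0.5285.

0.5285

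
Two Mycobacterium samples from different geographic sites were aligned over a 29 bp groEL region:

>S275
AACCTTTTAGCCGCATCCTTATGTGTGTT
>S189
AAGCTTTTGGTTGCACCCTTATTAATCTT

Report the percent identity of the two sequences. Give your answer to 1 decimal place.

69.0%

Differing sites — 3:C/G; 9:A/G; 11:C/T; 12:C/T; 16:T/C; 23:G/T; 24:T/A; 25:G/A; 27:G/C.
20 of the 29 sites match, so the percent identity is 20/29 × 100 = 69.0%.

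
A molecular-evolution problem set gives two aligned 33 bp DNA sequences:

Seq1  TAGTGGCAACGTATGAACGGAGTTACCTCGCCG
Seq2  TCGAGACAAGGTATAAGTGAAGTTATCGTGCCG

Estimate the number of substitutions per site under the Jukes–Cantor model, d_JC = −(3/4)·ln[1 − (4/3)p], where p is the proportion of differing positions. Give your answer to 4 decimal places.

The sequences differ at positions 2 (A/C), 4 (T/A), 6 (G/A), 10 (C/G), 15 (G/A), 17 (A/G), 18 (C/T), 20 (G/A), 26 (C/T), 28 (T/G), 29 (C/T).
p = 11/33 = 0.333333.
d = −0.75 · ln(1 − (4/3)·0.333333) = −0.75 · ln(0.555556) = −0.75 · (-0.587786) = 0.4408.

0.4408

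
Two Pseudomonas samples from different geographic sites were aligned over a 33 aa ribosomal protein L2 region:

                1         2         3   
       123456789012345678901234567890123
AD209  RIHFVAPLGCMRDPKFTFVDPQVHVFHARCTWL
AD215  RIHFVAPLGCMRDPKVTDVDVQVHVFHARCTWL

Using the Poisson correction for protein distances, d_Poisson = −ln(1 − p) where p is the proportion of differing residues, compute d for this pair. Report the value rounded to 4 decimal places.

Mismatches occur at site 16 (F→V), site 18 (F→D), site 21 (P→V).
p = 3/33 = 0.090909.
d = −ln(1 − 0.090909) = −ln(0.909091) = 0.0953.

0.0953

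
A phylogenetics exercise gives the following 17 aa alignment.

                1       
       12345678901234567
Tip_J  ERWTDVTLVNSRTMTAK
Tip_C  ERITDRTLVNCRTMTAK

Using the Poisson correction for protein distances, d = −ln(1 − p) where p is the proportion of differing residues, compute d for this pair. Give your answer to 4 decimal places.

0.1942

Differing sites — 3:W/I; 6:V/R; 11:S/C.
p = 3/17 = 0.176471.
d = −ln(1 − 0.176471) = −ln(0.823529) = 0.1942.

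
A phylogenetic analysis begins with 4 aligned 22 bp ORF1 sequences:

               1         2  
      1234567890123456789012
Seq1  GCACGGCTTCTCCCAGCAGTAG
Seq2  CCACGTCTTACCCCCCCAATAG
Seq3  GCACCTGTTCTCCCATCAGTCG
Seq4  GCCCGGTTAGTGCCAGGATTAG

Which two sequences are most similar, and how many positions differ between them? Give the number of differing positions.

Pairwise Hamming distances:
  Seq1 vs Seq2: 7
  Seq1 vs Seq3: 5
  Seq1 vs Seq4: 7
  Seq2 vs Seq3: 9
  Seq2 vs Seq4: 12
  Seq3 vs Seq4: 11
The smallest is 5, between Seq1 and Seq3.

5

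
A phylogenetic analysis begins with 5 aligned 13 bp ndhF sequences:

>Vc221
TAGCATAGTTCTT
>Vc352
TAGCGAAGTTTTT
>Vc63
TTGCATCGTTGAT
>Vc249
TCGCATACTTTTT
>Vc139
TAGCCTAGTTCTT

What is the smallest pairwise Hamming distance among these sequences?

1

Pairwise Hamming distances:
  Vc221 vs Vc352: 3
  Vc221 vs Vc63: 4
  Vc221 vs Vc249: 3
  Vc221 vs Vc139: 1
  Vc352 vs Vc63: 6
  Vc352 vs Vc249: 4
  Vc352 vs Vc139: 3
  Vc63 vs Vc249: 5
  Vc63 vs Vc139: 5
  Vc249 vs Vc139: 4
The smallest is 1, between Vc221 and Vc139.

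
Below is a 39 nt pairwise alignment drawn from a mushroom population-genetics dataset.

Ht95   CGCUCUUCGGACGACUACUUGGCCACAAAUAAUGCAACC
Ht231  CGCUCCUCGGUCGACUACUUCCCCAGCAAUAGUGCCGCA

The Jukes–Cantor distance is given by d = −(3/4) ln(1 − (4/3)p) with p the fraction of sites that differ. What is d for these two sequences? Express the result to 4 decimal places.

The sequences differ at positions 6 (U/C), 11 (A/U), 21 (G/C), 22 (G/C), 26 (C/G), 27 (A/C), 32 (A/G), 36 (A/C), 37 (A/G), 39 (C/A).
p = 10/39 = 0.256410.
d = −0.75 · ln(1 − (4/3)·0.256410) = −0.75 · ln(0.658120) = −0.75 · (-0.418368) = 0.3138.

0.3138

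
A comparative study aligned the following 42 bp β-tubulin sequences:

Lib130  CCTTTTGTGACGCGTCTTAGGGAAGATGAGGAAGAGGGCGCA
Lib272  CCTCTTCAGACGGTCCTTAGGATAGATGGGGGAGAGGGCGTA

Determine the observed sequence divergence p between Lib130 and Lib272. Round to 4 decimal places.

Mismatches occur at site 4 (T↔C), site 7 (G↔C), site 8 (T↔A), site 13 (C↔G), site 14 (G↔T), site 15 (T↔C), site 22 (G↔A), site 23 (A↔T), site 29 (A↔G), site 32 (A↔G), site 41 (C↔T).
There are 11 differences over 42 sites, so p = 11/42 = 0.2619.

0.2619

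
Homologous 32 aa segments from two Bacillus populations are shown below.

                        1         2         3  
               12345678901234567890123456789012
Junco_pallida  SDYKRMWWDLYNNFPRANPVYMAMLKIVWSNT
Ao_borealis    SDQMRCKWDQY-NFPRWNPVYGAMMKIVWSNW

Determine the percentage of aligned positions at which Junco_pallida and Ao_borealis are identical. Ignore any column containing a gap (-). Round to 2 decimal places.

Excluding the 1 gap column leaves 31 comparable sites.
The sequences differ at positions 3 (Y/Q), 4 (K/M), 6 (M/C), 7 (W/K), 10 (L/Q), 17 (A/W), 22 (M/G), 25 (L/M), 32 (T/W).
22 of the 31 comparable sites match, so the percent identity is 22/31 × 100 = 70.97%.

70.97%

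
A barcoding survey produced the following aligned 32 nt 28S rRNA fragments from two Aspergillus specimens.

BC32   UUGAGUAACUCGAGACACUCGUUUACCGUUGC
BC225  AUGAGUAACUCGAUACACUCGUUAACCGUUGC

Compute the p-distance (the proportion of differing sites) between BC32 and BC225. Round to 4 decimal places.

Differing sites — 1:U/A; 14:G/U; 24:U/A.
There are 3 differences over 32 sites, so p = 3/32 = 0.0938.

0.0938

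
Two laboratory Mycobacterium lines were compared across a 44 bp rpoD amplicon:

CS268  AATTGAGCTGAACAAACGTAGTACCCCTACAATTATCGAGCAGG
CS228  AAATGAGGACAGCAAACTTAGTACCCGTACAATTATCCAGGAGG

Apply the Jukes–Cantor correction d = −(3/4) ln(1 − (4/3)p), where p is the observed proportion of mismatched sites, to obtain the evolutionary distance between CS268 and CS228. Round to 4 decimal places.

0.2388

Differing sites — 3:T/A; 8:C/G; 9:T/A; 10:G/C; 12:A/G; 18:G/T; 27:C/G; 38:G/C; 41:C/G.
p = 9/44 = 0.204545.
d = −0.75 · ln(1 − (4/3)·0.204545) = −0.75 · ln(0.727273) = −0.75 · (-0.318453) = 0.2388.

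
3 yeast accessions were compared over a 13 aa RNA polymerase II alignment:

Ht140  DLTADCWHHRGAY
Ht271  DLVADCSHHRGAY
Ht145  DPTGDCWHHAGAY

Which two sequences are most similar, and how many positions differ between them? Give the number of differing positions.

Pairwise Hamming distances:
  Ht140 vs Ht271: 2
  Ht140 vs Ht145: 3
  Ht271 vs Ht145: 5
The smallest is 2, between Ht140 and Ht271.

2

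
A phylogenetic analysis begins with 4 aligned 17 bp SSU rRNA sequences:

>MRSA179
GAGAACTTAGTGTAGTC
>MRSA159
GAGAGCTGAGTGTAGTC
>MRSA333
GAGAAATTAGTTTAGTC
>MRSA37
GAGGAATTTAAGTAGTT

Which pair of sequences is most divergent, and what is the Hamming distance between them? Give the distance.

8

Pairwise Hamming distances:
  MRSA179 vs MRSA159: 2
  MRSA179 vs MRSA333: 2
  MRSA179 vs MRSA37: 6
  MRSA159 vs MRSA333: 4
  MRSA159 vs MRSA37: 8
  MRSA333 vs MRSA37: 6
The largest is 8, between MRSA159 and MRSA37.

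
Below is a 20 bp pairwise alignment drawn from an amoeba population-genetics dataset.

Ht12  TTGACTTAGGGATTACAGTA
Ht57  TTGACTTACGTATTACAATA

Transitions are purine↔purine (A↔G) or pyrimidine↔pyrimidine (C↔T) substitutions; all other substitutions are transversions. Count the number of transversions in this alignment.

2

The sequences differ at positions 9 (G/C, transversion), 11 (G/T, transversion), 18 (G/A, transition).
Of the 3 differences, 1 transition and 2 transversions, so the answer is 2.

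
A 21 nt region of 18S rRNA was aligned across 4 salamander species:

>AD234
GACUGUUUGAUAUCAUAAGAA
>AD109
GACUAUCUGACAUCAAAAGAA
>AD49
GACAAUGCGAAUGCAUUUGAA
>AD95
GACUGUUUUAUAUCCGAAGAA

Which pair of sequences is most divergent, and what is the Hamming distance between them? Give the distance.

12

Pairwise Hamming distances:
  AD234 vs AD109: 4
  AD234 vs AD49: 9
  AD234 vs AD95: 3
  AD109 vs AD49: 9
  AD109 vs AD95: 6
  AD49 vs AD95: 12
The largest is 12, between AD49 and AD95.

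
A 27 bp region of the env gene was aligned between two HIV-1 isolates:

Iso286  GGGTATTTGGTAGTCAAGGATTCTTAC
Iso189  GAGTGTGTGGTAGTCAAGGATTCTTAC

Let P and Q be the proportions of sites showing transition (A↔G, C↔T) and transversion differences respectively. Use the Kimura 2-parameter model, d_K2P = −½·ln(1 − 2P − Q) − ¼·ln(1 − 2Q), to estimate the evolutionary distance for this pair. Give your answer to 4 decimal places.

0.1216

The sequences differ at positions 2 (G/A, transition), 5 (A/G, transition), 7 (T/G, transversion).
Of the 3 differences, 2 transitions and 1 transversion over 27 sites: P = 2/27 = 0.074074, Q = 1/27 = 0.037037.
d = −0.5·ln(0.814815) − 0.25·ln(0.925926) = −0.5·(-0.204794) − 0.25·(-0.076961) = 0.1216.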